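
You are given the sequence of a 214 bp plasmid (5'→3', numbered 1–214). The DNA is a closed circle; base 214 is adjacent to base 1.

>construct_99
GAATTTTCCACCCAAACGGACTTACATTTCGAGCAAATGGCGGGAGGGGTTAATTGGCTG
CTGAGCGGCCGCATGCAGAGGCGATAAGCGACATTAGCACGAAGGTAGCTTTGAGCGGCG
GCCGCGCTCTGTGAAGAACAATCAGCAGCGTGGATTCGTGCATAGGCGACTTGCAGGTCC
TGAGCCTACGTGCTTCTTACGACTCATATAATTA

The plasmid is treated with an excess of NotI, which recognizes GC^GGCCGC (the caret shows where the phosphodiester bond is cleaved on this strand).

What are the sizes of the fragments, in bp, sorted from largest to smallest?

NotI sites (GCGGCCGC) start at positions 65, 118.
NotI cuts after base 2 of each site, so after positions 66, 119.
Circular molecule, 2 cuts → 2 fragments:
  67–119 → 53 bp
  120–214 then 1–66 → 95 + 66 = 161 bp
Sorted largest to smallest: 161, 53 bp.

161, 53 bp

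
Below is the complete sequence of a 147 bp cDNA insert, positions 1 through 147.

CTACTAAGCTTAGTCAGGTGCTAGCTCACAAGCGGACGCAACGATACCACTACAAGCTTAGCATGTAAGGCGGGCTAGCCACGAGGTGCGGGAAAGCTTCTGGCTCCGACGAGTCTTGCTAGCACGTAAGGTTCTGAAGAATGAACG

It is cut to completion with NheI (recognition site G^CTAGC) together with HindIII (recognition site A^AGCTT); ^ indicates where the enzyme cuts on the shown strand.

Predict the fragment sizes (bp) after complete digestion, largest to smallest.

34, 29, 24, 20, 20, 14, 6 bp

NheI sites (GCTAGC) start at positions 20, 74, 118.
NheI cuts after the first base of each site, so after positions 20, 74, 118.
HindIII sites (AAGCTT) start at positions 6, 54, 94.
HindIII cuts after the first base of each site, so after positions 6, 54, 94.
Combined cut positions: 6, 20, 54, 74, 94, 118.
Linear molecule, 6 cuts → 7 fragments:
  1–6 → 6 bp
  7–20 → 14 bp
  21–54 → 34 bp
  55–74 → 20 bp
  75–94 → 20 bp
  95–118 → 24 bp
  119–147 → 29 bp
Sorted largest to smallest: 34, 29, 24, 20, 20, 14, 6 bp.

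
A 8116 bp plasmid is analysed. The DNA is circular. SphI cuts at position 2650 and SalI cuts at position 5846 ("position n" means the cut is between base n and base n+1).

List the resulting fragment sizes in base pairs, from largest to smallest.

4920, 3196 bp

Combined cut positions (sorted): 2650, 5846.
Circular molecule, 2 cuts → 2 fragments:
  5846 − 2650 = 3196 bp
  wrap: 8116 − 5846 + 2650 = 4920 bp
Sorted largest to smallest: 4920, 3196 bp.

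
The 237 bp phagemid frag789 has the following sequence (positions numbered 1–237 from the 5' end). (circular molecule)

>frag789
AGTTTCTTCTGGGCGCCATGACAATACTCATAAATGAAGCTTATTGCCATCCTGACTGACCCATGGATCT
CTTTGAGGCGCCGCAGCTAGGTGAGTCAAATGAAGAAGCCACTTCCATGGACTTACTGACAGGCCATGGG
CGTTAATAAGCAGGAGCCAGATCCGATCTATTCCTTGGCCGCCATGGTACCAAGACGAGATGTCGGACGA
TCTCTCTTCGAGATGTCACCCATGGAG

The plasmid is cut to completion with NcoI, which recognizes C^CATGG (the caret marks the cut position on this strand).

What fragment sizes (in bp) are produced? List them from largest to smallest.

NcoI sites (CCATGG) start at positions 61, 115, 134, 182, 230.
NcoI cuts after the first base of each site, so after positions 61, 115, 134, 182, 230.
Circular molecule, 5 cuts → 5 fragments:
  62–115 → 54 bp
  116–134 → 19 bp
  135–182 → 48 bp
  183–230 → 48 bp
  231–237 then 1–61 → 7 + 61 = 68 bp
Sorted largest to smallest: 68, 54, 48, 48, 19 bp.

68, 54, 48, 48, 19 bp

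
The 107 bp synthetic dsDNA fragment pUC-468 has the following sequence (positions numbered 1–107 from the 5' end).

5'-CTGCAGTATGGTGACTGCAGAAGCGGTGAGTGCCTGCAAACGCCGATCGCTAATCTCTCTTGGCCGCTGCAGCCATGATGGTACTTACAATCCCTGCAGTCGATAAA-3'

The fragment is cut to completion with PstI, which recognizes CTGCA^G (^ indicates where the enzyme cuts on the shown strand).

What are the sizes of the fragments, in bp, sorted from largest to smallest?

52, 27, 14, 9, 5 bp

PstI sites (CTGCAG) start at positions 1, 15, 67, 94.
PstI cuts after base 5 of each site (before the last base), so after positions 5, 19, 71, 98.
Linear molecule, 4 cuts → 5 fragments:
  1–5 → 5 bp
  6–19 → 14 bp
  20–71 → 52 bp
  72–98 → 27 bp
  99–107 → 9 bp
Sorted largest to smallest: 52, 27, 14, 9, 5 bp.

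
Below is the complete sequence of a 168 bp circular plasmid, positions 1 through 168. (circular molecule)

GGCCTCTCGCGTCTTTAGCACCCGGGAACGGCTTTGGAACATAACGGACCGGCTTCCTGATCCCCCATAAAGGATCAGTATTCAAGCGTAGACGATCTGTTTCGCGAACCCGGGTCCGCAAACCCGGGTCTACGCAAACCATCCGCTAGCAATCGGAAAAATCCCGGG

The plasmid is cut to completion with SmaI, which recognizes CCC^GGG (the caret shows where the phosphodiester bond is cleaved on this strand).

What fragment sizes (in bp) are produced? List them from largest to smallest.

SmaI sites (CCCGGG) start at positions 21, 109, 123, 163.
SmaI cuts after base 3 of each site, so after positions 23, 111, 125, 165.
Circular molecule, 4 cuts → 4 fragments:
  24–111 → 88 bp
  112–125 → 14 bp
  126–165 → 40 bp
  166–168 then 1–23 → 3 + 23 = 26 bp
Sorted largest to smallest: 88, 40, 26, 14 bp.

88, 40, 26, 14 bp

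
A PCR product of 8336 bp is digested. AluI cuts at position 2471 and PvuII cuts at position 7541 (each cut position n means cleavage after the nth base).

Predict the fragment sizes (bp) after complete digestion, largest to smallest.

Combined cut positions (sorted): 2471, 7541.
Linear molecule, 2 cuts → 3 fragments:
  2471 − 0 = 2471 bp
  7541 − 2471 = 5070 bp
  8336 − 7541 = 795 bp
Sorted largest to smallest: 5070, 2471, 795 bp.

5070, 2471, 795 bp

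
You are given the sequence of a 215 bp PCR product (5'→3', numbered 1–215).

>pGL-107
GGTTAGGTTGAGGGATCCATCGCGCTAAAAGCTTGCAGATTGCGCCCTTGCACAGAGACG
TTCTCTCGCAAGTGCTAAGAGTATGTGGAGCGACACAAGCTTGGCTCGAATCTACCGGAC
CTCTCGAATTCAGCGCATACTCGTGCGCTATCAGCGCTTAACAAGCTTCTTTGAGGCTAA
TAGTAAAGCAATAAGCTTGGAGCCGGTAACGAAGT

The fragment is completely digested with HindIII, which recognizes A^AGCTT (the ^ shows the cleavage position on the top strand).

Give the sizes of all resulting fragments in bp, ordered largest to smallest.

HindIII sites (AAGCTT) start at positions 29, 97, 163, 193.
HindIII cuts after the first base of each site, so after positions 29, 97, 163, 193.
Linear molecule, 4 cuts → 5 fragments:
  1–29 → 29 bp
  30–97 → 68 bp
  98–163 → 66 bp
  164–193 → 30 bp
  194–215 → 22 bp
Sorted largest to smallest: 68, 66, 30, 29, 22 bp.

68, 66, 30, 29, 22 bp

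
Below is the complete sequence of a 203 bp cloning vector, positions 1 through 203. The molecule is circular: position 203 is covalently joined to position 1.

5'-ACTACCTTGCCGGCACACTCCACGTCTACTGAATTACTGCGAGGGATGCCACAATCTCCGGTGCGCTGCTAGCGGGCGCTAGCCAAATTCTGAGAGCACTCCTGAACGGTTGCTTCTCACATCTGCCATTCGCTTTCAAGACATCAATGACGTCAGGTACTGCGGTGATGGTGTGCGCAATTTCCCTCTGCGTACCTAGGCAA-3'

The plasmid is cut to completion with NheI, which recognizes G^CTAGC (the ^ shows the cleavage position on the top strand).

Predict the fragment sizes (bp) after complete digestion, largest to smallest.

NheI sites (GCTAGC) start at positions 68, 78.
NheI cuts after the first base of each site, so after positions 68, 78.
Circular molecule, 2 cuts → 2 fragments:
  69–78 → 10 bp
  79–203 then 1–68 → 125 + 68 = 193 bp
Sorted largest to smallest: 193, 10 bp.

193, 10 bp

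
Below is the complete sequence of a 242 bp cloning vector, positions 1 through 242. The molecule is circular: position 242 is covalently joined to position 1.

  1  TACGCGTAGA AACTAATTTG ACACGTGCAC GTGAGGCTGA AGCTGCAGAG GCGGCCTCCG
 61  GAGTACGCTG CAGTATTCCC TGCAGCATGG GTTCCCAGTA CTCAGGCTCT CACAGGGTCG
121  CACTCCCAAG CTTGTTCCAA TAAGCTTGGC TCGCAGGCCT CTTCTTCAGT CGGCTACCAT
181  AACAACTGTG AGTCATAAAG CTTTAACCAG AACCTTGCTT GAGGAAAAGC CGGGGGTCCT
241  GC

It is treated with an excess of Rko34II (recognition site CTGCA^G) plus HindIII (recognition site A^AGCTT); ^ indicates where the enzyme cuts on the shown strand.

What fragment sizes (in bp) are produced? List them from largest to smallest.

Rko34II sites (CTGCAG) start at positions 43, 68, 80.
Rko34II cuts after base 5 of each site (before the last base), so after positions 47, 72, 84.
HindIII sites (AAGCTT) start at positions 128, 142, 198.
HindIII cuts after the first base of each site, so after positions 128, 142, 198.
Combined cut positions: 47, 72, 84, 128, 142, 198.
Circular molecule, 6 cuts → 6 fragments:
  48–72 → 25 bp
  73–84 → 12 bp
  85–128 → 44 bp
  129–142 → 14 bp
  143–198 → 56 bp
  199–242 then 1–47 → 44 + 47 = 91 bp
Sorted largest to smallest: 91, 56, 44, 25, 14, 12 bp.

91, 56, 44, 25, 14, 12 bp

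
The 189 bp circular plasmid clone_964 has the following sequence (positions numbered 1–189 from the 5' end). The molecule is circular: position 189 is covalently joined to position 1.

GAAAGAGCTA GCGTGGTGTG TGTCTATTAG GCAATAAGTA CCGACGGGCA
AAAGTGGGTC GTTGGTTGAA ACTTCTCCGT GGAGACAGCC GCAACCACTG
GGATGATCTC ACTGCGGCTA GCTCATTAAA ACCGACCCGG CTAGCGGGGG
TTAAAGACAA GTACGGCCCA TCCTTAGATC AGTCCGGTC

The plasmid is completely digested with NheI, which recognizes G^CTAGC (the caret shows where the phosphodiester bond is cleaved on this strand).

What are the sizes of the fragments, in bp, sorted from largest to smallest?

110, 56, 23 bp

NheI sites (GCTAGC) start at positions 7, 117, 140.
NheI cuts after the first base of each site, so after positions 7, 117, 140.
Circular molecule, 3 cuts → 3 fragments:
  8–117 → 110 bp
  118–140 → 23 bp
  141–189 then 1–7 → 49 + 7 = 56 bp
Sorted largest to smallest: 110, 56, 23 bp.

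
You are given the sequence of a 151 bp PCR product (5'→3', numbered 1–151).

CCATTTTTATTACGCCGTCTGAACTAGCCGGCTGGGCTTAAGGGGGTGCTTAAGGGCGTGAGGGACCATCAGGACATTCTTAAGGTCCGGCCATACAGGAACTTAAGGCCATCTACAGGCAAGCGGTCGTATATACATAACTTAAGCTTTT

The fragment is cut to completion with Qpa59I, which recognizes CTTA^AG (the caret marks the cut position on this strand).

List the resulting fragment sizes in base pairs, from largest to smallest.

40, 39, 30, 23, 12, 7 bp

Qpa59I sites (CTTAAG) start at positions 37, 49, 79, 102, 141.
Qpa59I cuts after base 4 of each site, so after positions 40, 52, 82, 105, 144.
Linear molecule, 5 cuts → 6 fragments:
  1–40 → 40 bp
  41–52 → 12 bp
  53–82 → 30 bp
  83–105 → 23 bp
  106–144 → 39 bp
  145–151 → 7 bp
Sorted largest to smallest: 40, 39, 30, 23, 12, 7 bp.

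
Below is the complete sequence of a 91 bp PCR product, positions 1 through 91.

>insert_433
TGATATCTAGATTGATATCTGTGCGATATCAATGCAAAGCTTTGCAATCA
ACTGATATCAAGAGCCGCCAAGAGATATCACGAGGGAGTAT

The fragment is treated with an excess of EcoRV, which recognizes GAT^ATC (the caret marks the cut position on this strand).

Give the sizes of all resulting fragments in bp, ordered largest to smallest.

EcoRV sites (GATATC) start at positions 2, 14, 25, 54, 74.
EcoRV cuts after base 3 of each site, so after positions 4, 16, 27, 56, 76.
Linear molecule, 5 cuts → 6 fragments:
  1–4 → 4 bp
  5–16 → 12 bp
  17–27 → 11 bp
  28–56 → 29 bp
  57–76 → 20 bp
  77–91 → 15 bp
Sorted largest to smallest: 29, 20, 15, 12, 11, 4 bp.

29, 20, 15, 12, 11, 4 bp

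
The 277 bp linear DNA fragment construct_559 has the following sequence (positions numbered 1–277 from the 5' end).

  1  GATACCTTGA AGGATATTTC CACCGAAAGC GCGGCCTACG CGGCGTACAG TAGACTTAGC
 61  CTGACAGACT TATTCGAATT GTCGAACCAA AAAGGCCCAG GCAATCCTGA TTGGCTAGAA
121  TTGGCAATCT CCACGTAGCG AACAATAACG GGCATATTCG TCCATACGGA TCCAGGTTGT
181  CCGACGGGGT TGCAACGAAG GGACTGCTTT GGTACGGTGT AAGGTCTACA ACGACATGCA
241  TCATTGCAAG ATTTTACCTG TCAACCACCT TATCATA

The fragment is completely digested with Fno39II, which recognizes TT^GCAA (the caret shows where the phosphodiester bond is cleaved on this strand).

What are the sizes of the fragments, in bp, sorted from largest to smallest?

Fno39II sites (TTGCAA) start at positions 190, 244.
Fno39II cuts after base 2 of each site, so after positions 191, 245.
Linear molecule, 2 cuts → 3 fragments:
  1–191 → 191 bp
  192–245 → 54 bp
  246–277 → 32 bp
Sorted largest to smallest: 191, 54, 32 bp.

191, 54, 32 bp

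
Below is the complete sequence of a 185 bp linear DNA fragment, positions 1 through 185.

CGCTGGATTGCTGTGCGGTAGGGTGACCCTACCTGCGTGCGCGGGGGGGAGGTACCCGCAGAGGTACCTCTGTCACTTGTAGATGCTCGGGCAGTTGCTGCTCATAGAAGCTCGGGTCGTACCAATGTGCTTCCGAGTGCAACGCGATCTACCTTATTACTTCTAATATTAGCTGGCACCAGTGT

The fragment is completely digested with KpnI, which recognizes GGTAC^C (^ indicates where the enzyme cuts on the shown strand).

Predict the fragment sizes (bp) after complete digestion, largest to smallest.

KpnI sites (GGTACC) start at positions 51, 63.
KpnI cuts after base 5 of each site (before the last base), so after positions 55, 67.
Linear molecule, 2 cuts → 3 fragments:
  1–55 → 55 bp
  56–67 → 12 bp
  68–185 → 118 bp
Sorted largest to smallest: 118, 55, 12 bp.

118, 55, 12 bp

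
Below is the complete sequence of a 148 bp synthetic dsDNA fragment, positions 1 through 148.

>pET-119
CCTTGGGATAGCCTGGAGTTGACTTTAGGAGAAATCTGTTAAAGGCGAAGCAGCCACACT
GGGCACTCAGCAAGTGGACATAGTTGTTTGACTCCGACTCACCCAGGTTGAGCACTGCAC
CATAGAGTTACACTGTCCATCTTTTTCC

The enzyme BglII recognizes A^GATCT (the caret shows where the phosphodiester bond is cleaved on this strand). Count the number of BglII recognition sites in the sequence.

0

No occurrence of AGATCT is present in the sequence.
BglII does not cut: 0 sites.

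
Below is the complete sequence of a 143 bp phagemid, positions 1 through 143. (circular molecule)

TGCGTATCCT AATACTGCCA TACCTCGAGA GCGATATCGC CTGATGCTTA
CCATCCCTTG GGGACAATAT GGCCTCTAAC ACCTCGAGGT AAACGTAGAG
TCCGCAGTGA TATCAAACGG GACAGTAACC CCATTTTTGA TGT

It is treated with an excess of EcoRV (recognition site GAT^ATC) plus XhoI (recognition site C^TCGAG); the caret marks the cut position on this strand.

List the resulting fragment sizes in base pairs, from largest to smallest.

56, 48, 28, 11 bp

EcoRV sites (GATATC) start at positions 33, 109.
EcoRV cuts after base 3 of each site, so after positions 35, 111.
XhoI sites (CTCGAG) start at positions 24, 83.
XhoI cuts after the first base of each site, so after positions 24, 83.
Combined cut positions: 24, 35, 83, 111.
Circular molecule, 4 cuts → 4 fragments:
  25–35 → 11 bp
  36–83 → 48 bp
  84–111 → 28 bp
  112–143 then 1–24 → 32 + 24 = 56 bp
Sorted largest to smallest: 56, 48, 28, 11 bp.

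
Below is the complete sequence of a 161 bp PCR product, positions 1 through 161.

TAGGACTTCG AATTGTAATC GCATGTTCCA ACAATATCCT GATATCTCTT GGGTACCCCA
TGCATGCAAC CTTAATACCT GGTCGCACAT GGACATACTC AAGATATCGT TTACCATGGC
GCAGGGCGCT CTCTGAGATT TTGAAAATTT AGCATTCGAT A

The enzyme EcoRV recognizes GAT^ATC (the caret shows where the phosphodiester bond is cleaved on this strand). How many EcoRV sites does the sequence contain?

GATATC occurs starting at positions 41, 103.
EcoRV cuts at 2 sites.

2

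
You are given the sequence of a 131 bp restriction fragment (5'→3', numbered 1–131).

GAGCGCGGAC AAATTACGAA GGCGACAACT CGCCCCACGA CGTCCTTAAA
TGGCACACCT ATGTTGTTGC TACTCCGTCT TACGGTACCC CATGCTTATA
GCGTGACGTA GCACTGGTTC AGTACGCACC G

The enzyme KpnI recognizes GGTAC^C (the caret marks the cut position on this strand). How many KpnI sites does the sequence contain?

GGTACC occurs starting at position 84.
KpnI cuts at 1 site.

1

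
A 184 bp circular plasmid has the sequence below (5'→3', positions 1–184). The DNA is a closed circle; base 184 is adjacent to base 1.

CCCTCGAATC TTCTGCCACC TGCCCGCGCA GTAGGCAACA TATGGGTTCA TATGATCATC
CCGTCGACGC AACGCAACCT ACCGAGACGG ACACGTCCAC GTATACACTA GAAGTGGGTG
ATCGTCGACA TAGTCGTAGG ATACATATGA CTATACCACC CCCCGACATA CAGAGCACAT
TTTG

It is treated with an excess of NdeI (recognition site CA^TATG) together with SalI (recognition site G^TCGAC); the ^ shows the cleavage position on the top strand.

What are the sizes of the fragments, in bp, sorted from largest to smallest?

79, 61, 21, 13, 10 bp

NdeI sites (CATATG) start at positions 39, 49, 144.
NdeI cuts after base 2 of each site, so after positions 40, 50, 145.
SalI sites (GTCGAC) start at positions 63, 124.
SalI cuts after the first base of each site, so after positions 63, 124.
Combined cut positions: 40, 50, 63, 124, 145.
Circular molecule, 5 cuts → 5 fragments:
  41–50 → 10 bp
  51–63 → 13 bp
  64–124 → 61 bp
  125–145 → 21 bp
  146–184 then 1–40 → 39 + 40 = 79 bp
Sorted largest to smallest: 79, 61, 21, 13, 10 bp.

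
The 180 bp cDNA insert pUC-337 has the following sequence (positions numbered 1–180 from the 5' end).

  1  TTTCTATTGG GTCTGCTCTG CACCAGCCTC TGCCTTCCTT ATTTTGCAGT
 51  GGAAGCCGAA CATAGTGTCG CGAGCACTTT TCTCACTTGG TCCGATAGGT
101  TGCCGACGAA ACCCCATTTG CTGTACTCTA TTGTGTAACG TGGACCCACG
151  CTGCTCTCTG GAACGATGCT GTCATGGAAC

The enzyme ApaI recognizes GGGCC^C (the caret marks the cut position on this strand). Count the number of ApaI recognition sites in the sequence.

0

No occurrence of GGGCCC is present in the sequence.
ApaI does not cut: 0 sites.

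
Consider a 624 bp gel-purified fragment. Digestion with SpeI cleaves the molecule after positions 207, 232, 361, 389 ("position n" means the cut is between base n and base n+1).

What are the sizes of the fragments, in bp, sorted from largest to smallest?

235, 207, 129, 28, 25 bp

Linear molecule, 4 cuts → 5 fragments:
  207 − 0 = 207 bp
  232 − 207 = 25 bp
  361 − 232 = 129 bp
  389 − 361 = 28 bp
  624 − 389 = 235 bp
Sorted largest to smallest: 235, 207, 129, 28, 25 bp.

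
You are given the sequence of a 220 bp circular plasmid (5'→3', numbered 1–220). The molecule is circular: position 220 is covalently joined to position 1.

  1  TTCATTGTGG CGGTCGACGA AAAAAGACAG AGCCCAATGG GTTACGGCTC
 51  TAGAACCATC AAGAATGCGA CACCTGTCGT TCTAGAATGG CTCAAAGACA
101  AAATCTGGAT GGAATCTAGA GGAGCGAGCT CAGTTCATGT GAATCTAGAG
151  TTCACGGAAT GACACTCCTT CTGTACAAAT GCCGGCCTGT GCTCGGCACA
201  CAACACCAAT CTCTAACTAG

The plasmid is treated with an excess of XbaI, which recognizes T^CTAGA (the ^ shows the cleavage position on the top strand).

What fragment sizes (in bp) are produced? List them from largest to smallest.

125, 34, 32, 29 bp

XbaI sites (TCTAGA) start at positions 49, 81, 115, 144.
XbaI cuts after the first base of each site, so after positions 49, 81, 115, 144.
Circular molecule, 4 cuts → 4 fragments:
  50–81 → 32 bp
  82–115 → 34 bp
  116–144 → 29 bp
  145–220 then 1–49 → 76 + 49 = 125 bp
Sorted largest to smallest: 125, 34, 32, 29 bp.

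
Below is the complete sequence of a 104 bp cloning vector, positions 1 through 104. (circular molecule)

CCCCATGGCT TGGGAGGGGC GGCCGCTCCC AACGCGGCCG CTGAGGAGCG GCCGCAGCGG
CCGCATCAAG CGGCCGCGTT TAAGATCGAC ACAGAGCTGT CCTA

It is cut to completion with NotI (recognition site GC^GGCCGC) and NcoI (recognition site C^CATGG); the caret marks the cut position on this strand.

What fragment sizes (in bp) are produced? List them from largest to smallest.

NotI sites (GCGGCCGC) start at positions 19, 34, 48, 57, 70.
NotI cuts after base 2 of each site, so after positions 20, 35, 49, 58, 71.
The NcoI site (CCATGG) starts at position 3.
NcoI cuts after the first base of each site, so after position 3.
Combined cut positions: 3, 20, 35, 49, 58, 71.
Circular molecule, 6 cuts → 6 fragments:
  4–20 → 17 bp
  21–35 → 15 bp
  36–49 → 14 bp
  50–58 → 9 bp
  59–71 → 13 bp
  72–104 then 1–3 → 33 + 3 = 36 bp
Sorted largest to smallest: 36, 17, 15, 14, 13, 9 bp.

36, 17, 15, 14, 13, 9 bp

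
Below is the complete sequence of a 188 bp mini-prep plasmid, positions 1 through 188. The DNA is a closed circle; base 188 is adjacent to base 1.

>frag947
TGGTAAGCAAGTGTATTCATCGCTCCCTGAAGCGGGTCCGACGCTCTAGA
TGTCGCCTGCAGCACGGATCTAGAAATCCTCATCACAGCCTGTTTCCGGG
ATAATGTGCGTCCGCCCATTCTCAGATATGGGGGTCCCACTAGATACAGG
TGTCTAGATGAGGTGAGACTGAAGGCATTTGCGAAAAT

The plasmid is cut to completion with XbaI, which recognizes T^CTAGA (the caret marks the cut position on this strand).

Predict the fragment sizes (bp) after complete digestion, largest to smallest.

84, 80, 24 bp

XbaI sites (TCTAGA) start at positions 45, 69, 153.
XbaI cuts after the first base of each site, so after positions 45, 69, 153.
Circular molecule, 3 cuts → 3 fragments:
  46–69 → 24 bp
  70–153 → 84 bp
  154–188 then 1–45 → 35 + 45 = 80 bp
Sorted largest to smallest: 84, 80, 24 bp.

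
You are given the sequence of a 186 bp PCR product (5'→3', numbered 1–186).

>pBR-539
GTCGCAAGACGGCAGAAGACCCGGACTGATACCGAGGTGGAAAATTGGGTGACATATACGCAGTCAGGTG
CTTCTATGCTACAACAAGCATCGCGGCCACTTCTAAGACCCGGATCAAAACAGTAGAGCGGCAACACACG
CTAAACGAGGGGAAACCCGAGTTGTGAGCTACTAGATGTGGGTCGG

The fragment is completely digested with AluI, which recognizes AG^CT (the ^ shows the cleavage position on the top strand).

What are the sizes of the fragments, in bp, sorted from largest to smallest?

The AluI site (AGCT) starts at position 167.
AluI cuts after base 2 of each site, so after position 168.
Linear molecule, 1 cut → 2 fragments:
  1–168 → 168 bp
  169–186 → 18 bp
Sorted largest to smallest: 168, 18 bp.

168, 18 bp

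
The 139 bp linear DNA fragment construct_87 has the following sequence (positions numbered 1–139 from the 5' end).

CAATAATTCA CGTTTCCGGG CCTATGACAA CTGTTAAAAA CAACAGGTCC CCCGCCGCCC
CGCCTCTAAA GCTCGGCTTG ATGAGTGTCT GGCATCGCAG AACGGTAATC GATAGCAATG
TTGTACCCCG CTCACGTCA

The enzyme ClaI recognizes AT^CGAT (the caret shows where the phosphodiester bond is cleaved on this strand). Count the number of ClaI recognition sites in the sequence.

1

ATCGAT occurs starting at position 108.
ClaI cuts at 1 site.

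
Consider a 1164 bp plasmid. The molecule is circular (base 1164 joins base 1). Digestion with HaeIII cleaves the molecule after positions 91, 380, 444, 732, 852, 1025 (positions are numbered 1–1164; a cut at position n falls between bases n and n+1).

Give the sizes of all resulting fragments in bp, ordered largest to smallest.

289, 288, 230, 173, 120, 64 bp

Circular molecule, 6 cuts → 6 fragments:
  380 − 91 = 289 bp
  444 − 380 = 64 bp
  732 − 444 = 288 bp
  852 − 732 = 120 bp
  1025 − 852 = 173 bp
  wrap: 1164 − 1025 + 91 = 230 bp
Sorted largest to smallest: 289, 288, 230, 173, 120, 64 bp.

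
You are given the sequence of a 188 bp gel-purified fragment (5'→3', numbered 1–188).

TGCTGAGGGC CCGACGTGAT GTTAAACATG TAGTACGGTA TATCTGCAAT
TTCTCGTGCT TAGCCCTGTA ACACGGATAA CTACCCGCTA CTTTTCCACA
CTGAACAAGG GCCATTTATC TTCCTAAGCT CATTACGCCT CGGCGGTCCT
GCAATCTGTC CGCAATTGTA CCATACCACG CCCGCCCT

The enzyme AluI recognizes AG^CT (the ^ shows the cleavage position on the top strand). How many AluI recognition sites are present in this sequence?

1

AGCT occurs starting at position 127.
AluI cuts at 1 site.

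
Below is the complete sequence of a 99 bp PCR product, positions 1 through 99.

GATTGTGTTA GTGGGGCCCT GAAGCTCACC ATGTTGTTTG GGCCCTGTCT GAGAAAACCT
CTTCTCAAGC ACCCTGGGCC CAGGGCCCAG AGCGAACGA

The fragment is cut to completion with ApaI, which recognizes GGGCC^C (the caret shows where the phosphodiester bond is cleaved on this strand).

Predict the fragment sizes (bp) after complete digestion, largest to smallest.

36, 26, 18, 12, 7 bp

ApaI sites (GGGCCC) start at positions 14, 40, 76, 83.
ApaI cuts after base 5 of each site (before the last base), so after positions 18, 44, 80, 87.
Linear molecule, 4 cuts → 5 fragments:
  1–18 → 18 bp
  19–44 → 26 bp
  45–80 → 36 bp
  81–87 → 7 bp
  88–99 → 12 bp
Sorted largest to smallest: 36, 26, 18, 12, 7 bp.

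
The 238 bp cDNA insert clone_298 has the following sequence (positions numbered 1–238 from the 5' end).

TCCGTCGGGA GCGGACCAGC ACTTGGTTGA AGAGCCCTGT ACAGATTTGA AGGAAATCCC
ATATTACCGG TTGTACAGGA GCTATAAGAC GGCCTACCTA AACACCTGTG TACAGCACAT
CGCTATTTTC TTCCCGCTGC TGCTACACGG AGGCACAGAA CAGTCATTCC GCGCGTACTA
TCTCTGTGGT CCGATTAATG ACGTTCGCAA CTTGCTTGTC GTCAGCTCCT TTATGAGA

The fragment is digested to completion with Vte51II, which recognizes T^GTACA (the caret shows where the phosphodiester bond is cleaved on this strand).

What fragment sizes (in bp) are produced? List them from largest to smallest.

Vte51II sites (TGTACA) start at positions 38, 72, 109.
Vte51II cuts after the first base of each site, so after positions 38, 72, 109.
Linear molecule, 3 cuts → 4 fragments:
  1–38 → 38 bp
  39–72 → 34 bp
  73–109 → 37 bp
  110–238 → 129 bp
Sorted largest to smallest: 129, 38, 37, 34 bp.

129, 38, 37, 34 bp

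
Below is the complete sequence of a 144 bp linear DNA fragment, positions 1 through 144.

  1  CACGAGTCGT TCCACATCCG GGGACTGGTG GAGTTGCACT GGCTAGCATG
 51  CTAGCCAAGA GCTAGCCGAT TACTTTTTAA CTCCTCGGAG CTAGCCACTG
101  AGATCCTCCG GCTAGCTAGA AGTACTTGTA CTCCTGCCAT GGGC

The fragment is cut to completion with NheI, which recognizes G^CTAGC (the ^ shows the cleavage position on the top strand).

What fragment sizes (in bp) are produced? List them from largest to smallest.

42, 33, 29, 21, 11, 8 bp

NheI sites (GCTAGC) start at positions 42, 50, 61, 90, 111.
NheI cuts after the first base of each site, so after positions 42, 50, 61, 90, 111.
Linear molecule, 5 cuts → 6 fragments:
  1–42 → 42 bp
  43–50 → 8 bp
  51–61 → 11 bp
  62–90 → 29 bp
  91–111 → 21 bp
  112–144 → 33 bp
Sorted largest to smallest: 42, 33, 29, 21, 11, 8 bp.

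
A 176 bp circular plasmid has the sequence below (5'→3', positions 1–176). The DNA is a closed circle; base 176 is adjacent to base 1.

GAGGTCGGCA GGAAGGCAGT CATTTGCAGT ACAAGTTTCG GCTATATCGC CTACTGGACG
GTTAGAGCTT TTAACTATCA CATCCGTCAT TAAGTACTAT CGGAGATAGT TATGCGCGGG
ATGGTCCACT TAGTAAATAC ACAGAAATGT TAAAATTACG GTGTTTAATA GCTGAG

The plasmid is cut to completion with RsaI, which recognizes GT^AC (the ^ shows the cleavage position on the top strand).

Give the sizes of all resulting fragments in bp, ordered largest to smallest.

111, 65 bp

RsaI sites (GTAC) start at positions 29, 94.
RsaI cuts after base 2 of each site, so after positions 30, 95.
Circular molecule, 2 cuts → 2 fragments:
  31–95 → 65 bp
  96–176 then 1–30 → 81 + 30 = 111 bp
Sorted largest to smallest: 111, 65 bp.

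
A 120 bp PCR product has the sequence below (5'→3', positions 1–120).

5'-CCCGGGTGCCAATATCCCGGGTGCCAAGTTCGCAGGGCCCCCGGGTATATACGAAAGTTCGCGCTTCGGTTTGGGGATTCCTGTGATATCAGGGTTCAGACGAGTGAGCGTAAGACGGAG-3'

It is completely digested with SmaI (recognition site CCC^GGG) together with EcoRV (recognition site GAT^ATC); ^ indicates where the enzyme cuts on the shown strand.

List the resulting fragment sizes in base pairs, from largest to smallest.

45, 33, 24, 15, 3 bp

SmaI sites (CCCGGG) start at positions 1, 16, 40.
SmaI cuts after base 3 of each site, so after positions 3, 18, 42.
The EcoRV site (GATATC) starts at position 85.
EcoRV cuts after base 3 of each site, so after position 87.
Combined cut positions: 3, 18, 42, 87.
Linear molecule, 4 cuts → 5 fragments:
  1–3 → 3 bp
  4–18 → 15 bp
  19–42 → 24 bp
  43–87 → 45 bp
  88–120 → 33 bp
Sorted largest to smallest: 45, 33, 24, 15, 3 bp.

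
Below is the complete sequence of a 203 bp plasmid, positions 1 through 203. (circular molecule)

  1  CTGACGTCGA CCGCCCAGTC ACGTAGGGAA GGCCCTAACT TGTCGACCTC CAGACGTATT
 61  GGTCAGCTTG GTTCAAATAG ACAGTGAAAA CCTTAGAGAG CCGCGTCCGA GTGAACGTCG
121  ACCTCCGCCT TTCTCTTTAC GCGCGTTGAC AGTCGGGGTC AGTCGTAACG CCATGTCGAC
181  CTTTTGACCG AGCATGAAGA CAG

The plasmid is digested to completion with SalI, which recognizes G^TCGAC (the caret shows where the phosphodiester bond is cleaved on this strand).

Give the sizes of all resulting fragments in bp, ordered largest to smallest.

75, 58, 36, 34 bp

SalI sites (GTCGAC) start at positions 6, 42, 117, 175.
SalI cuts after the first base of each site, so after positions 6, 42, 117, 175.
Circular molecule, 4 cuts → 4 fragments:
  7–42 → 36 bp
  43–117 → 75 bp
  118–175 → 58 bp
  176–203 then 1–6 → 28 + 6 = 34 bp
Sorted largest to smallest: 75, 58, 36, 34 bp.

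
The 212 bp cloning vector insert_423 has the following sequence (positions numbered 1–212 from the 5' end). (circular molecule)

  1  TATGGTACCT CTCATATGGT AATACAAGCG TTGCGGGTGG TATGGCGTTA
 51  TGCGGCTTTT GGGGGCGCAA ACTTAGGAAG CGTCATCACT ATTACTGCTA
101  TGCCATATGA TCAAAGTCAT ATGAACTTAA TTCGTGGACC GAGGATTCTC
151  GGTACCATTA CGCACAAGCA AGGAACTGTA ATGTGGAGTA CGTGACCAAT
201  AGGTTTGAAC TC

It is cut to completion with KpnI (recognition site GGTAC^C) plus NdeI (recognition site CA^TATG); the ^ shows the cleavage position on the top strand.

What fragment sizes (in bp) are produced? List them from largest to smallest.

KpnI sites (GGTACC) start at positions 4, 151.
KpnI cuts after base 5 of each site (before the last base), so after positions 8, 155.
NdeI sites (CATATG) start at positions 13, 104, 118.
NdeI cuts after base 2 of each site, so after positions 14, 105, 119.
Combined cut positions: 8, 14, 105, 119, 155.
Circular molecule, 5 cuts → 5 fragments:
  9–14 → 6 bp
  15–105 → 91 bp
  106–119 → 14 bp
  120–155 → 36 bp
  156–212 then 1–8 → 57 + 8 = 65 bp
Sorted largest to smallest: 91, 65, 36, 14, 6 bp.

91, 65, 36, 14, 6 bp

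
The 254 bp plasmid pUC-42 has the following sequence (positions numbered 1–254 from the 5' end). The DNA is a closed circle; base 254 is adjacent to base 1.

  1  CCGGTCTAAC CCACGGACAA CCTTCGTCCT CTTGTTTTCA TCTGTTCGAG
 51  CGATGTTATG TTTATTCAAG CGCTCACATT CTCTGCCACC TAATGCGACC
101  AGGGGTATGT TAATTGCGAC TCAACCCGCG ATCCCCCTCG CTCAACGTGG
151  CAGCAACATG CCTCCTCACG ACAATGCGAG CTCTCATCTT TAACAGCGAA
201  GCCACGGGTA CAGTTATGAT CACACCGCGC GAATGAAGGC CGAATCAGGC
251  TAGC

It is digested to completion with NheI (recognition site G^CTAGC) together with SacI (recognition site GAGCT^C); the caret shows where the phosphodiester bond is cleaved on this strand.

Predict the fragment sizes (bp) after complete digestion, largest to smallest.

The NheI site (GCTAGC) starts at position 249.
NheI cuts after the first base of each site, so after position 249.
The SacI site (GAGCTC) starts at position 178.
SacI cuts after base 5 of each site (before the last base), so after position 182.
Combined cut positions: 182, 249.
Circular molecule, 2 cuts → 2 fragments:
  183–249 → 67 bp
  250–254 then 1–182 → 5 + 182 = 187 bp
Sorted largest to smallest: 187, 67 bp.

187, 67 bp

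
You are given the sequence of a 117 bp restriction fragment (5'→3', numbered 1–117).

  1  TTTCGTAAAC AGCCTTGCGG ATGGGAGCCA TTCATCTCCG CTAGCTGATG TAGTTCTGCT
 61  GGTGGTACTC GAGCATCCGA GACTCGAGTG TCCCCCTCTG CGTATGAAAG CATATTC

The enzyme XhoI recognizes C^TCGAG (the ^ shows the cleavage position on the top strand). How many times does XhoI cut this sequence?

2

CTCGAG occurs starting at positions 68, 83.
XhoI cuts at 2 sites.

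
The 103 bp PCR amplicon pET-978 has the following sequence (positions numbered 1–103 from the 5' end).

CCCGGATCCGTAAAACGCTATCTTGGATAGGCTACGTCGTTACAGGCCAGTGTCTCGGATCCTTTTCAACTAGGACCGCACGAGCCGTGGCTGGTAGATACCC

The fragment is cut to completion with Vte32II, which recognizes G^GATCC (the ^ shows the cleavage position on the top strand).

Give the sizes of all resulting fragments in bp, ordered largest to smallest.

Vte32II sites (GGATCC) start at positions 4, 57.
Vte32II cuts after the first base of each site, so after positions 4, 57.
Linear molecule, 2 cuts → 3 fragments:
  1–4 → 4 bp
  5–57 → 53 bp
  58–103 → 46 bp
Sorted largest to smallest: 53, 46, 4 bp.

53, 46, 4 bp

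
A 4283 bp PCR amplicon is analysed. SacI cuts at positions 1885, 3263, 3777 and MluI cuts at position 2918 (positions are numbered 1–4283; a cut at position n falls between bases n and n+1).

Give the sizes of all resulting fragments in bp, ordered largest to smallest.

Combined cut positions (sorted): 1885, 2918, 3263, 3777.
Linear molecule, 4 cuts → 5 fragments:
  1885 − 0 = 1885 bp
  2918 − 1885 = 1033 bp
  3263 − 2918 = 345 bp
  3777 − 3263 = 514 bp
  4283 − 3777 = 506 bp
Sorted largest to smallest: 1885, 1033, 514, 506, 345 bp.

1885, 1033, 514, 506, 345 bp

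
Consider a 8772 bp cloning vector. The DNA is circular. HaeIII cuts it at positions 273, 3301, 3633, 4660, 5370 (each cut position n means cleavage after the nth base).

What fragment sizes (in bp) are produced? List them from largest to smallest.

Circular molecule, 5 cuts → 5 fragments:
  3301 − 273 = 3028 bp
  3633 − 3301 = 332 bp
  4660 − 3633 = 1027 bp
  5370 − 4660 = 710 bp
  wrap: 8772 − 5370 + 273 = 3675 bp
Sorted largest to smallest: 3675, 3028, 1027, 710, 332 bp.

3675, 3028, 1027, 710, 332 bp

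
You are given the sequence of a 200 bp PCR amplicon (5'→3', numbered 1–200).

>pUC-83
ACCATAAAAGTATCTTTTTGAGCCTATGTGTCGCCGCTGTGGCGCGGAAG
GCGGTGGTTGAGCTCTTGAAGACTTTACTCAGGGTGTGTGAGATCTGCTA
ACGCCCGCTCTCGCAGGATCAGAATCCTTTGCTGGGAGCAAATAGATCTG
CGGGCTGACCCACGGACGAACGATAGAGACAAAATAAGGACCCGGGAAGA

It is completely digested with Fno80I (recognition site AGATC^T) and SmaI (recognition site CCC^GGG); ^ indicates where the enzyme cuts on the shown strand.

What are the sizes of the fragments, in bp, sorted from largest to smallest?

Fno80I sites (AGATCT) start at positions 91, 144.
Fno80I cuts after base 5 of each site (before the last base), so after positions 95, 148.
The SmaI site (CCCGGG) starts at position 191.
SmaI cuts after base 3 of each site, so after position 193.
Combined cut positions: 95, 148, 193.
Linear molecule, 3 cuts → 4 fragments:
  1–95 → 95 bp
  96–148 → 53 bp
  149–193 → 45 bp
  194–200 → 7 bp
Sorted largest to smallest: 95, 53, 45, 7 bp.

95, 53, 45, 7 bp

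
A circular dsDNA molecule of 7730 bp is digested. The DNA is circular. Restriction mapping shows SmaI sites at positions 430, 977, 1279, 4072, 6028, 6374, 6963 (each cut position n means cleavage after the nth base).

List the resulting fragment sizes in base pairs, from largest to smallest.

2793, 1956, 1197, 589, 547, 346, 302 bp

Circular molecule, 7 cuts → 7 fragments:
  977 − 430 = 547 bp
  1279 − 977 = 302 bp
  4072 − 1279 = 2793 bp
  6028 − 4072 = 1956 bp
  6374 − 6028 = 346 bp
  6963 − 6374 = 589 bp
  wrap: 7730 − 6963 + 430 = 1197 bp
Sorted largest to smallest: 2793, 1956, 1197, 589, 547, 346, 302 bp.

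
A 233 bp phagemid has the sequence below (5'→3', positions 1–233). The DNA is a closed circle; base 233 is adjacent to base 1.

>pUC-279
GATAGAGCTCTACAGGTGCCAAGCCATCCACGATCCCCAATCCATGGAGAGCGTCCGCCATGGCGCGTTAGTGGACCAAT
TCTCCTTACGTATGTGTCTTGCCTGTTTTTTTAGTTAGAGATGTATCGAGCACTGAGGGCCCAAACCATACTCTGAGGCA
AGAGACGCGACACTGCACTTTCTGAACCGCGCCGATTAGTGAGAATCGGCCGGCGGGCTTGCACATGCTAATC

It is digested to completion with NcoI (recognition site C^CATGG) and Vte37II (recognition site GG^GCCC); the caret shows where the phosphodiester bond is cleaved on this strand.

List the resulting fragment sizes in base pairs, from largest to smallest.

137, 80, 16 bp

NcoI sites (CCATGG) start at positions 42, 58.
NcoI cuts after the first base of each site, so after positions 42, 58.
The Vte37II site (GGGCCC) starts at position 137.
Vte37II cuts after base 2 of each site, so after position 138.
Combined cut positions: 42, 58, 138.
Circular molecule, 3 cuts → 3 fragments:
  43–58 → 16 bp
  59–138 → 80 bp
  139–233 then 1–42 → 95 + 42 = 137 bp
Sorted largest to smallest: 137, 80, 16 bp.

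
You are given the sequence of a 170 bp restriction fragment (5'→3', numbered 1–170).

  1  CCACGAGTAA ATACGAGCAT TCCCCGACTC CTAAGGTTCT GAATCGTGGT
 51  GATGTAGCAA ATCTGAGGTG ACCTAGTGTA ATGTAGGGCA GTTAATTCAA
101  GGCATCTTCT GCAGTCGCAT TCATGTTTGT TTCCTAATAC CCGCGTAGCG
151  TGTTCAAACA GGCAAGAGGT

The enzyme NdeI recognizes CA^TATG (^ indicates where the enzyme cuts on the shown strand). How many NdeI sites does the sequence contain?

0

No occurrence of CATATG is present in the sequence.
NdeI does not cut: 0 sites.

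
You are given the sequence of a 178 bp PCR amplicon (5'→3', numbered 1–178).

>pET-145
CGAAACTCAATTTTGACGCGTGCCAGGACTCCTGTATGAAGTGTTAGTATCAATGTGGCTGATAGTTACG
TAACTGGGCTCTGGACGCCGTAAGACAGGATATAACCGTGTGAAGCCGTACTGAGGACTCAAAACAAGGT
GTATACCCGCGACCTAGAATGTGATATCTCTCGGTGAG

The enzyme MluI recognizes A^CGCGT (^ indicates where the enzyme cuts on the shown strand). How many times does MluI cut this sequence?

ACGCGT occurs starting at position 16.
MluI cuts at 1 site.

1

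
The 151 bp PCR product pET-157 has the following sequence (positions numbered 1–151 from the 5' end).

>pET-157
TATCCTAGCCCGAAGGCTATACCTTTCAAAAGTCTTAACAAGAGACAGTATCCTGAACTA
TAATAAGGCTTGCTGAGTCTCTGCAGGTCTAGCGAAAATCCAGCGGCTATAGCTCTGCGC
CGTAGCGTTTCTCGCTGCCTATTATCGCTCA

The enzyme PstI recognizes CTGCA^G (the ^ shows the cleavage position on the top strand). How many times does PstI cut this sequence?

CTGCAG occurs starting at position 81.
PstI cuts at 1 site.

1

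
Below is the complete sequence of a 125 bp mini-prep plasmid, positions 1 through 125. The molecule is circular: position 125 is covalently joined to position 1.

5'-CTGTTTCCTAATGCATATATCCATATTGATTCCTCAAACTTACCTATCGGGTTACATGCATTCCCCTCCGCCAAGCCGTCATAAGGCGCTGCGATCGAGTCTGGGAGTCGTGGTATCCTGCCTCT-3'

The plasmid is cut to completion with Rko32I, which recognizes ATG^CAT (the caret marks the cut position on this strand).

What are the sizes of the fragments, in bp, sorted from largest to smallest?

80, 45 bp

Rko32I sites (ATGCAT) start at positions 11, 56.
Rko32I cuts after base 3 of each site, so after positions 13, 58.
Circular molecule, 2 cuts → 2 fragments:
  14–58 → 45 bp
  59–125 then 1–13 → 67 + 13 = 80 bp
Sorted largest to smallest: 80, 45 bp.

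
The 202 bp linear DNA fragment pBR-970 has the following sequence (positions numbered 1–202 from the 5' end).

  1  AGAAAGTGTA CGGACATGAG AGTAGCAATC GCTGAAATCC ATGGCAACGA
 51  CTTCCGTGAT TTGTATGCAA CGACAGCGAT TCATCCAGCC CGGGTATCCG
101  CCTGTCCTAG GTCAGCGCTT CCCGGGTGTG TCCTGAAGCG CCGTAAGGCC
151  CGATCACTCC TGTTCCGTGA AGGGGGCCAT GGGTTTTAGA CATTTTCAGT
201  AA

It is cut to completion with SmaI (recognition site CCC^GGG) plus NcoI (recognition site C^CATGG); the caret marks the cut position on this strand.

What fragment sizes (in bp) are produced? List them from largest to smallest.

SmaI sites (CCCGGG) start at positions 89, 121.
SmaI cuts after base 3 of each site, so after positions 91, 123.
NcoI sites (CCATGG) start at positions 39, 177.
NcoI cuts after the first base of each site, so after positions 39, 177.
Combined cut positions: 39, 91, 123, 177.
Linear molecule, 4 cuts → 5 fragments:
  1–39 → 39 bp
  40–91 → 52 bp
  92–123 → 32 bp
  124–177 → 54 bp
  178–202 → 25 bp
Sorted largest to smallest: 54, 52, 39, 32, 25 bp.

54, 52, 39, 32, 25 bp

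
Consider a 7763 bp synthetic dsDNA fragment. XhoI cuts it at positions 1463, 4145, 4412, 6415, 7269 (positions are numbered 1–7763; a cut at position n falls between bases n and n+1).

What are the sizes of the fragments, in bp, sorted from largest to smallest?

2682, 2003, 1463, 854, 494, 267 bp

Linear molecule, 5 cuts → 6 fragments:
  1463 − 0 = 1463 bp
  4145 − 1463 = 2682 bp
  4412 − 4145 = 267 bp
  6415 − 4412 = 2003 bp
  7269 − 6415 = 854 bp
  7763 − 7269 = 494 bp
Sorted largest to smallest: 2682, 2003, 1463, 854, 494, 267 bp.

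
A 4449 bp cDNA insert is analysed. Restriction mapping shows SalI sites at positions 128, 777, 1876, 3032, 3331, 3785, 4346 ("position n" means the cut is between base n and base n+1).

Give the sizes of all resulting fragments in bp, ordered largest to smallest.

1156, 1099, 649, 561, 454, 299, 128, 103 bp

Linear molecule, 7 cuts → 8 fragments:
  128 − 0 = 128 bp
  777 − 128 = 649 bp
  1876 − 777 = 1099 bp
  3032 − 1876 = 1156 bp
  3331 − 3032 = 299 bp
  3785 − 3331 = 454 bp
  4346 − 3785 = 561 bp
  4449 − 4346 = 103 bp
Sorted largest to smallest: 1156, 1099, 649, 561, 454, 299, 128, 103 bp.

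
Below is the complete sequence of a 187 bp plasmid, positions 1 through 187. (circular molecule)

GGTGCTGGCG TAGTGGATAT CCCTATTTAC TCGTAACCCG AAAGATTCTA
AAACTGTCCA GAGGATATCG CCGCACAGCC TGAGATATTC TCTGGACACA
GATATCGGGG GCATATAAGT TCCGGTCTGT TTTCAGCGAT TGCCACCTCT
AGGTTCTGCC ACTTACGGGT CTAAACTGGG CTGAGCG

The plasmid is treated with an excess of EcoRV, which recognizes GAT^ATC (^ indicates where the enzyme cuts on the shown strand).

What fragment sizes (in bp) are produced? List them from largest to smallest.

102, 48, 37 bp

EcoRV sites (GATATC) start at positions 16, 64, 101.
EcoRV cuts after base 3 of each site, so after positions 18, 66, 103.
Circular molecule, 3 cuts → 3 fragments:
  19–66 → 48 bp
  67–103 → 37 bp
  104–187 then 1–18 → 84 + 18 = 102 bp
Sorted largest to smallest: 102, 48, 37 bp.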